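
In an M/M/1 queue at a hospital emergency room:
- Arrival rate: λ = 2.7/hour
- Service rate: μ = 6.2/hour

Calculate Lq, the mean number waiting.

ρ = λ/μ = 2.7/6.2 = 0.4355
For M/M/1: Lq = λ²/(μ(μ-λ))
Lq = 7.29/(6.2 × 3.50)
Lq = 0.3359 patients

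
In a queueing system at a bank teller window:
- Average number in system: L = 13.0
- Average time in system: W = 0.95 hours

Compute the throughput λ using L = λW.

Little's Law: L = λW, so λ = L/W
λ = 13.0/0.95 = 13.6842 transactions/hour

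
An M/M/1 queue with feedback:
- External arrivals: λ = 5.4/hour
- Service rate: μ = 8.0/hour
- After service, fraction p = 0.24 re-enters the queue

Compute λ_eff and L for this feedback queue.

Effective arrival rate: λ_eff = λ/(1-p) = 5.4/(1-0.24) = 5.4/0.76 = 7.10526
ρ = λ_eff/μ = 7.10526/8.0 = 0.888158
L = ρ/(1-ρ) = 0.888158/(1-0.888158) = 7.9412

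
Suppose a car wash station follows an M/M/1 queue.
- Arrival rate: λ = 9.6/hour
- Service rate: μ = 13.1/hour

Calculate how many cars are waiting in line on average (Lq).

ρ = λ/μ = 9.6/13.1 = 0.7328
For M/M/1: Lq = λ²/(μ(μ-λ))
Lq = 92.16/(13.1 × 3.50)
Lq = 2.0100 cars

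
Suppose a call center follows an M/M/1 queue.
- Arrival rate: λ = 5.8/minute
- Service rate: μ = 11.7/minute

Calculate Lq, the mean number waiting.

ρ = λ/μ = 5.8/11.7 = 0.4957
For M/M/1: Lq = λ²/(μ(μ-λ))
Lq = 33.64/(11.7 × 5.90)
Lq = 0.4873 calls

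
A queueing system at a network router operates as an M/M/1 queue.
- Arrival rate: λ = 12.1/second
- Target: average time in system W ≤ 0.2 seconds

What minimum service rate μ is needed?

For M/M/1: W = 1/(μ-λ)
Need W ≤ 0.2, so 1/(μ-λ) ≤ 0.2
μ - λ ≥ 1/0.2 = 5.0000
μ ≥ 12.1 + 5.0000 = 17.1000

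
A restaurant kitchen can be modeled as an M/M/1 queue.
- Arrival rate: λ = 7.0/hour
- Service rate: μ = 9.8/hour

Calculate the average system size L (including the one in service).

ρ = λ/μ = 7.0/9.8 = 0.7143
For M/M/1: L = λ/(μ-λ)
L = 7.0/(9.8-7.0) = 7.0/2.80
L = 2.5000 orders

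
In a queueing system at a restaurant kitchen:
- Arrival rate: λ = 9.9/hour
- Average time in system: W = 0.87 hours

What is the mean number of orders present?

Little's Law: L = λW
L = 9.9 × 0.87 = 8.6130 orders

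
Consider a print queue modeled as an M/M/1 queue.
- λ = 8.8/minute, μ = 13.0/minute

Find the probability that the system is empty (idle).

ρ = λ/μ = 8.8/13.0 = 0.6769
P(0) = 1 - ρ = 1 - 0.6769 = 0.3231
The server is idle 32.31% of the time.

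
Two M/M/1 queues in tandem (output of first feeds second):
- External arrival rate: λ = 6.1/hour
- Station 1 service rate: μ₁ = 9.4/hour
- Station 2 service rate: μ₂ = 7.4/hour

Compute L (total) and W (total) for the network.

By Jackson's theorem, each station behaves as independent M/M/1.
Station 1: ρ₁ = 6.1/9.4 = 0.6489, L₁ = ρ₁/(1-ρ₁) = λ/(μ₁-λ) = 6.1/3.30 = 1.8485
Station 2: ρ₂ = 6.1/7.4 = 0.8243, L₂ = ρ₂/(1-ρ₂) = λ/(μ₂-λ) = 6.1/1.30 = 4.6923
Total: L = L₁ + L₂ = 1.8485 + 4.6923 = 6.5408
W = L/λ = 6.5408/6.1 = 1.0723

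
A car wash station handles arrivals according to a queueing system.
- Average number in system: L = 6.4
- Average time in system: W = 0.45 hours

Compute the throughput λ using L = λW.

Little's Law: L = λW, so λ = L/W
λ = 6.4/0.45 = 14.2222 cars/hour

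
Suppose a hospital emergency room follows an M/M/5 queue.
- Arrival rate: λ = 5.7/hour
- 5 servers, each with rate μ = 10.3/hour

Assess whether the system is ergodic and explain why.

Stability requires ρ = λ/(cμ) < 1
ρ = 5.7/(5 × 10.3) = 5.7/51.50 = 0.1107
Since 0.1107 < 1, the system is STABLE.
The servers are busy 11.07% of the time.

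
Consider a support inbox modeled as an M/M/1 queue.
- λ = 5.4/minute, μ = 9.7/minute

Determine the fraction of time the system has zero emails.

ρ = λ/μ = 5.4/9.7 = 0.5567
P(0) = 1 - ρ = 1 - 0.5567 = 0.4433
The server is idle 44.33% of the time.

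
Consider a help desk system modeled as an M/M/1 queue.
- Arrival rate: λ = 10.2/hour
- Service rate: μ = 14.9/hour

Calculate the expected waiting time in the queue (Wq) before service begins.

First, compute utilization: ρ = λ/μ = 10.2/14.9 = 0.6846
For M/M/1: Wq = λ/(μ(μ-λ))
Wq = 10.2/(14.9 × (14.9-10.2))
Wq = 10.2/(14.9 × 4.70)
Wq = 0.1457 hours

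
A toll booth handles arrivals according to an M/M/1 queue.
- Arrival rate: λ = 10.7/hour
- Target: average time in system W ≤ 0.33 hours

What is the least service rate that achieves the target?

For M/M/1: W = 1/(μ-λ)
Need W ≤ 0.33, so 1/(μ-λ) ≤ 0.33
μ - λ ≥ 1/0.33 = 3.0303
μ ≥ 10.7 + 3.0303 = 13.7303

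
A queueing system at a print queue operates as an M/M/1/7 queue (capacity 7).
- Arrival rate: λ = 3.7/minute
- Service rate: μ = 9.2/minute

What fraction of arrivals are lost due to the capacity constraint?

ρ = λ/μ = 3.7/9.2 = 0.40217
P₀ = (1-ρ)/(1-ρ^(K+1)) = (1-0.40217)/(1-0.40217^8) = 0.5978/0.9993 = 0.5982
P_K = P₀×ρ^K = 0.5982 × 0.40217^7 = 0.5982 × 0.001702 = 0.001018
Blocking probability = 0.10%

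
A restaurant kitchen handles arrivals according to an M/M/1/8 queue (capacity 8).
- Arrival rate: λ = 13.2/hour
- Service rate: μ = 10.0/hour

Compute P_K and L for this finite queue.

ρ = λ/μ = 13.2/10.0 = 1.3200
P₀ = (1-ρ)/(1-ρ^(K+1)) = (1-1.3200)/(1-1.3200^9) = -0.3200/-11.1665 = 0.02866
P_K = P₀×ρ^K = 0.028657 × 1.3200^8 = 0.028657 × 9.2170 = 0.2641
Blocking probability P_8 = 0.2641 (26.41%)
L = ρ[1 - (K+1)ρ^K + Kρ^(K+1)] / [(1-ρ)(1-ρ^(K+1))]
L = 1.3200 × (1 - 9×9.21704 + 8×12.1665) / ((1 - 1.3200) × (1 - 12.1665)) = 5.6810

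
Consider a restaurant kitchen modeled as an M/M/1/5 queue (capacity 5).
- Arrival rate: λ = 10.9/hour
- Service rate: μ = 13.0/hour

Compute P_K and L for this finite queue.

ρ = λ/μ = 10.9/13.0 = 0.83846
P₀ = (1-ρ)/(1-ρ^(K+1)) = (1-0.83846)/(1-0.83846^6) = 0.16154/0.65255 = 0.2476
P_K = P₀×ρ^K = 0.2476 × 0.83846^5 = 0.2476 × 0.4144 = 0.1026
Blocking probability P_5 = 0.1026 (10.26%)
L = ρ[1 - (K+1)ρ^K + Kρ^(K+1)] / [(1-ρ)(1-ρ^(K+1))]
L = 0.83846 × (1 - 6×0.414392 + 5×0.347451) / ((1 - 0.83846) × (1 - 0.347451)) = 1.9957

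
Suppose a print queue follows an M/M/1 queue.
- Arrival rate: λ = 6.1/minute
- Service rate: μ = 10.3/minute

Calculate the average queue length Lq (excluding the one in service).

ρ = λ/μ = 6.1/10.3 = 0.5922
For M/M/1: Lq = λ²/(μ(μ-λ))
Lq = 37.21/(10.3 × 4.20)
Lq = 0.8601 jobs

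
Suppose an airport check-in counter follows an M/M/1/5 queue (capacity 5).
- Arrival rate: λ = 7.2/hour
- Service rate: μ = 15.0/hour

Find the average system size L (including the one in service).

ρ = λ/μ = 7.2/15.0 = 0.4800
P₀ = (1-ρ)/(1-ρ^(K+1)) = (1-0.4800)/(1-0.4800^6) = 0.5200/0.9878 = 0.5264
P_K = P₀×ρ^K = 0.5264 × 0.4800^5 = 0.5264 × 0.02548 = 0.01341
L = ρ[1 - (K+1)ρ^K + Kρ^(K+1)] / [(1-ρ)(1-ρ^(K+1))]
L = 0.4800 × (1 - 6×0.02548 + 5×0.01223) / ((1 - 0.4800) × (1 - 0.01223)) = 0.8488 passengers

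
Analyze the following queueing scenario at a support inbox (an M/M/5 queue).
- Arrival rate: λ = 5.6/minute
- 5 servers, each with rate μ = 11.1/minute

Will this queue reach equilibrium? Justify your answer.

Stability requires ρ = λ/(cμ) < 1
ρ = 5.6/(5 × 11.1) = 5.6/55.50 = 0.1009
Since 0.1009 < 1, the system is STABLE.
The servers are busy 10.09% of the time.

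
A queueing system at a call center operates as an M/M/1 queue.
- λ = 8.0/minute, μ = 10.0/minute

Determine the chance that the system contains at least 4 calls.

ρ = λ/μ = 8.0/10.0 = 0.8000
P(N ≥ n) = ρⁿ
P(N ≥ 4) = 0.8000^4
P(N ≥ 4) = 0.4096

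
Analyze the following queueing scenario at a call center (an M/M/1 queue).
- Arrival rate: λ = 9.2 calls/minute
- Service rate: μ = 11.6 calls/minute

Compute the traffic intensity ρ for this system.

Server utilization: ρ = λ/μ
ρ = 9.2/11.6 = 0.7931
The server is busy 79.31% of the time.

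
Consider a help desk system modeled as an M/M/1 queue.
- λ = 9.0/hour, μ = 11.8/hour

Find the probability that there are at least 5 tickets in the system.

ρ = λ/μ = 9.0/11.8 = 0.7627
P(N ≥ n) = ρⁿ
P(N ≥ 5) = 0.7627^5
P(N ≥ 5) = 0.2581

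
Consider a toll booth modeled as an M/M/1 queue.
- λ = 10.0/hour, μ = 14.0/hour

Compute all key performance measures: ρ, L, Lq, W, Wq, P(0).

Step 1: ρ = λ/μ = 10.0/14.0 = 0.7143
Step 2: L = λ/(μ-λ) = 10.0/4.00 = 2.5000
Step 3: Lq = λ²/(μ(μ-λ)) = 100.00/(14.0×4.00) = 1.7857
Step 4: W = 1/(μ-λ) = 1/4.00 = 0.2500
Step 5: Wq = λ/(μ(μ-λ)) = 10.0/(14.0×4.00) = 0.1786
Step 6: P(0) = 1-ρ = 0.2857
Verify: L = λW = 10.0×0.2500 = 2.5000 ✔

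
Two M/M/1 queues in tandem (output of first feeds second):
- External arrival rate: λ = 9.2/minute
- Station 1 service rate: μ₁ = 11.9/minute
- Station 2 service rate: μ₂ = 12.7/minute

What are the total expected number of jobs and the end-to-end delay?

By Jackson's theorem, each station behaves as independent M/M/1.
Station 1: ρ₁ = 9.2/11.9 = 0.7731, L₁ = ρ₁/(1-ρ₁) = λ/(μ₁-λ) = 9.2/2.70 = 3.4074
Station 2: ρ₂ = 9.2/12.7 = 0.7244, L₂ = ρ₂/(1-ρ₂) = λ/(μ₂-λ) = 9.2/3.50 = 2.6286
Total: L = L₁ + L₂ = 3.4074 + 2.6286 = 6.0360
W = L/λ = 6.0360/9.2 = 0.6561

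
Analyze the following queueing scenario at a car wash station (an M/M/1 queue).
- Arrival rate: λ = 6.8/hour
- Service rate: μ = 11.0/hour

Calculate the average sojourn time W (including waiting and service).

First, compute utilization: ρ = λ/μ = 6.8/11.0 = 0.6182
For M/M/1: W = 1/(μ-λ)
W = 1/(11.0-6.8) = 1/4.20
W = 0.2381 hours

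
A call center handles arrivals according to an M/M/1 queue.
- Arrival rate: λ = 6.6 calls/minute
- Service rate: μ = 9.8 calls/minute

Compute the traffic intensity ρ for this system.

Server utilization: ρ = λ/μ
ρ = 6.6/9.8 = 0.6735
The server is busy 67.35% of the time.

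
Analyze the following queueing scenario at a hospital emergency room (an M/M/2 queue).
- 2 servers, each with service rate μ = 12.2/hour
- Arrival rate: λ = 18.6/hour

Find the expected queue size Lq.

Traffic intensity: ρ = λ/(cμ) = 18.6/(2×12.2) = 0.7623
Since ρ = 0.7623 < 1, system is stable.
Offered load a = λ/μ = cρ = 18.6/12.2 = 1.5246
P₀ = [ Σₙ₌₀^1 aⁿ/n! + a^2/(2!(1-ρ)) ]⁻¹
Σ = a^0/0! + a^1/1! = 1.0000 + 1.5246 = 2.5246
a^2/(2!(1-ρ)) = 2.32438/(2 × 0.237705) = 4.8892
P₀ = 1/(2.5246 + 4.8892) = 0.1349
Lq = P₀·a^2·ρ / (2!(1-ρ)²) = 0.134884 × 2.32438 × 0.762295 / (2 × 0.0565036) = 2.1149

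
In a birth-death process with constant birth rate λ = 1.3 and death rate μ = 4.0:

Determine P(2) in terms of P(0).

For constant rates: P(n)/P(0) = (λ/μ)^n
P(2)/P(0) = (1.3/4.0)^2 = 0.3250^2 = 0.1056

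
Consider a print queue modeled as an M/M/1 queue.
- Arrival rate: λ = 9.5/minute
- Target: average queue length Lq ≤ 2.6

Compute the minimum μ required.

For M/M/1: Lq = λ²/(μ(μ-λ))
Need Lq ≤ 2.6, i.e. μ(μ-λ) ≥ λ²/2.6
μ² - 9.5μ - 90.25/2.6 ≥ 0  →  μ² - 9.5μ - 34.71154 ≥ 0
Quadratic formula (positive root): μ = [λ + √(λ² + 4×34.71154)]/2
Discriminant: 90.25 + 4×34.71154 = 229.0962, √229.0962 = 15.13592
μ ≥ (9.5 + 15.13592)/2 = 12.3180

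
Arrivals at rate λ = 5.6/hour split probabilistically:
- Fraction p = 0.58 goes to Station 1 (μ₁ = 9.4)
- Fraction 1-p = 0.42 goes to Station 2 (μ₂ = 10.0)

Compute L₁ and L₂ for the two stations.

Effective rates: λ₁ = 5.6×0.58 = 3.248, λ₂ = 5.6×0.42 = 2.352
Station 1: ρ₁ = 3.248/9.4 = 0.34553, L₁ = ρ₁/(1-ρ₁) = 0.34553/(1-0.34553) = 0.5280
Station 2: ρ₂ = 2.352/10.0 = 0.2352, L₂ = ρ₂/(1-ρ₂) = 0.2352/(1-0.2352) = 0.3075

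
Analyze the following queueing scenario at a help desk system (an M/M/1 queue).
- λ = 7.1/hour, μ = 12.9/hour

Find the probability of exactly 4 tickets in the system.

ρ = λ/μ = 7.1/12.9 = 0.5504
P(n) = (1-ρ)ρⁿ
P(4) = (1-0.5504) × 0.5504^4
P(4) = 0.4496 × 0.09177
P(4) = 0.04126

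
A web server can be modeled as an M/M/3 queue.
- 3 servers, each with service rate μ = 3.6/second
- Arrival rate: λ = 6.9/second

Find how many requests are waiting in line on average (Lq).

Traffic intensity: ρ = λ/(cμ) = 6.9/(3×3.6) = 0.6389
Since ρ = 0.6389 < 1, system is stable.
Offered load a = λ/μ = cρ = 6.9/3.6 = 1.9167
P₀ = [ Σₙ₌₀^2 aⁿ/n! + a^3/(3!(1-ρ)) ]⁻¹
Σ = a^0/0! + a^1/1! + a^2/2! = 1.0000 + 1.9167 + 1.8368 = 4.7535
a^3/(3!(1-ρ)) = 7.0411/(6 × 0.36111) = 3.2497
P₀ = 1/(4.753472 + 3.249733) = 0.1249
Lq = P₀·a^3·ρ / (3!(1-ρ)²) = 0.12495 × 7.0411 × 0.63889 / (6 × 0.13040) = 0.7184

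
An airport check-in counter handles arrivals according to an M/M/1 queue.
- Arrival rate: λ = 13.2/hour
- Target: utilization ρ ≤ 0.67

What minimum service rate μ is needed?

ρ = λ/μ, so μ = λ/ρ
μ ≥ 13.2/0.67 = 19.7015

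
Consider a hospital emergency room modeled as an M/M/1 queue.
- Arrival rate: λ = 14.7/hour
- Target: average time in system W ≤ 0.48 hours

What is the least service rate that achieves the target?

For M/M/1: W = 1/(μ-λ)
Need W ≤ 0.48, so 1/(μ-λ) ≤ 0.48
μ - λ ≥ 1/0.48 = 2.0833
μ ≥ 14.7 + 2.0833 = 16.7833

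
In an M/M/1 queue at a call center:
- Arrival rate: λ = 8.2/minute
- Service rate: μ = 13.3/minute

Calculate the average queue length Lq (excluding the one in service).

ρ = λ/μ = 8.2/13.3 = 0.6165
For M/M/1: Lq = λ²/(μ(μ-λ))
Lq = 67.24/(13.3 × 5.10)
Lq = 0.9913 calls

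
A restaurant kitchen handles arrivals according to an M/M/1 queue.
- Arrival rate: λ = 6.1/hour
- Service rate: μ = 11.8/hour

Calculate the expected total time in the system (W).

First, compute utilization: ρ = λ/μ = 6.1/11.8 = 0.5169
For M/M/1: W = 1/(μ-λ)
W = 1/(11.8-6.1) = 1/5.70
W = 0.1754 hours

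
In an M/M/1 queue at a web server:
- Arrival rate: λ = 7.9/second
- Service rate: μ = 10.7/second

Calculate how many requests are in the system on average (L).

ρ = λ/μ = 7.9/10.7 = 0.7383
For M/M/1: L = λ/(μ-λ)
L = 7.9/(10.7-7.9) = 7.9/2.80
L = 2.8214 requests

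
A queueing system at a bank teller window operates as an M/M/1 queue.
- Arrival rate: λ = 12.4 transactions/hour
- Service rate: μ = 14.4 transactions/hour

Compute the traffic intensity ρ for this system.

Server utilization: ρ = λ/μ
ρ = 12.4/14.4 = 0.8611
The server is busy 86.11% of the time.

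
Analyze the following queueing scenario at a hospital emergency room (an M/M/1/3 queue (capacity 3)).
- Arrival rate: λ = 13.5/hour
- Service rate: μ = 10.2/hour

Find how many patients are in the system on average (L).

ρ = λ/μ = 13.5/10.2 = 1.3235
P₀ = (1-ρ)/(1-ρ^(K+1)) = (1-1.3235)/(1-1.3235^4) = -0.3235/-2.0683 = 0.1564
P_K = P₀×ρ^K = 0.1564 × 1.3235^3 = 0.1564 × 2.3183 = 0.3626
L = ρ[1 - (K+1)ρ^K + Kρ^(K+1)] / [(1-ρ)(1-ρ^(K+1))]
L = 1.3235 × (1 - 4×2.31831 + 3×3.06829) / ((1 - 1.3235) × (1 - 3.06829)) = 1.8428 patients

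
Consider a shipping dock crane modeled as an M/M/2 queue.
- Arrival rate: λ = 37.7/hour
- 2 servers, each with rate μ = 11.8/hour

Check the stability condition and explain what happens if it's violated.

Stability requires ρ = λ/(cμ) < 1
ρ = 37.7/(2 × 11.8) = 37.7/23.60 = 1.5975
Since 1.5975 ≥ 1, the system is UNSTABLE.
Need c > λ/μ = 37.7/11.8 = 3.19.
Minimum servers needed: c = 4.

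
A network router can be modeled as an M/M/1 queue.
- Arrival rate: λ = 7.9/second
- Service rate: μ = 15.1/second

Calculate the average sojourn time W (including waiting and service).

First, compute utilization: ρ = λ/μ = 7.9/15.1 = 0.5232
For M/M/1: W = 1/(μ-λ)
W = 1/(15.1-7.9) = 1/7.20
W = 0.1389 seconds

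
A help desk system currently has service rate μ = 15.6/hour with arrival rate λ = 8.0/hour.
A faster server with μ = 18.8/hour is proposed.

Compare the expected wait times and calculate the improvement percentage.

System 1: ρ₁ = 8.0/15.6 = 0.5128, W₁ = 1/(15.6-8.0) = 0.13158
System 2: ρ₂ = 8.0/18.8 = 0.4255, W₂ = 1/(18.8-8.0) = 0.092593
Improvement: (W₁-W₂)/W₁ = (0.13158-0.092593)/0.13158 = 29.63%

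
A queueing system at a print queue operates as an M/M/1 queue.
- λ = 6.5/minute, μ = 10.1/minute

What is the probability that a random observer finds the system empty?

ρ = λ/μ = 6.5/10.1 = 0.6436
P(0) = 1 - ρ = 1 - 0.6436 = 0.3564
The server is idle 35.64% of the time.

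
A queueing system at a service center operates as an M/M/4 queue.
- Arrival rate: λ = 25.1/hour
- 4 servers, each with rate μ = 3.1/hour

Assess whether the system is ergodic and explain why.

Stability requires ρ = λ/(cμ) < 1
ρ = 25.1/(4 × 3.1) = 25.1/12.40 = 2.0242
Since 2.0242 ≥ 1, the system is UNSTABLE.
Need c > λ/μ = 25.1/3.1 = 8.10.
Minimum servers needed: c = 9.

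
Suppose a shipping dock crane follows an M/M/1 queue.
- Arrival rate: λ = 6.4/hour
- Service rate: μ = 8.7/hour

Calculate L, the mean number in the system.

ρ = λ/μ = 6.4/8.7 = 0.7356
For M/M/1: L = λ/(μ-λ)
L = 6.4/(8.7-6.4) = 6.4/2.30
L = 2.7826 containers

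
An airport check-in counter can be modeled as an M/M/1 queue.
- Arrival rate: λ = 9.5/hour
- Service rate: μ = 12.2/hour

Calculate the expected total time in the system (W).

First, compute utilization: ρ = λ/μ = 9.5/12.2 = 0.7787
For M/M/1: W = 1/(μ-λ)
W = 1/(12.2-9.5) = 1/2.70
W = 0.3704 hours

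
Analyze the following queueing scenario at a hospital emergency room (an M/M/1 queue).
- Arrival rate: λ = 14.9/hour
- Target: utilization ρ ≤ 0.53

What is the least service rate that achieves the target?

ρ = λ/μ, so μ = λ/ρ
μ ≥ 14.9/0.53 = 28.1132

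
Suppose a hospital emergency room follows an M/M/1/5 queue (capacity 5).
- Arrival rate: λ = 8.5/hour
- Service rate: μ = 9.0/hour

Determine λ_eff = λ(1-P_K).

ρ = λ/μ = 8.5/9.0 = 0.94444
P₀ = (1-ρ)/(1-ρ^(K+1)) = (1-0.94444)/(1-0.94444^6) = 0.05556/0.2903 = 0.1914
P_K = P₀×ρ^K = 0.1914 × 0.94444^5 = 0.1914 × 0.7514 = 0.1438
λ_eff = λ(1-P_K) = 8.5 × (1 - 0.14379) = 8.5 × 0.85621 = 7.2778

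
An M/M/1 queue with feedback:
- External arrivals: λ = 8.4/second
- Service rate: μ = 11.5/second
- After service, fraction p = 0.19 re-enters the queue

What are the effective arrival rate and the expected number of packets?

Effective arrival rate: λ_eff = λ/(1-p) = 8.4/(1-0.19) = 8.4/0.81 = 10.37037
ρ = λ_eff/μ = 10.37037/11.5 = 0.901771
L = ρ/(1-ρ) = 0.901771/(1-0.901771) = 9.1803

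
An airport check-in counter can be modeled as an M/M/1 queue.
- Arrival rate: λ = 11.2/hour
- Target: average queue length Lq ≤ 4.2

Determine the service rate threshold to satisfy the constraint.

For M/M/1: Lq = λ²/(μ(μ-λ))
Need Lq ≤ 4.2, i.e. μ(μ-λ) ≥ λ²/4.2
μ² - 11.2μ - 125.44/4.2 ≥ 0  →  μ² - 11.2μ - 29.86667 ≥ 0
Quadratic formula (positive root): μ = [λ + √(λ² + 4×29.86667)]/2
Discriminant: 125.44 + 4×29.86667 = 244.9067, √244.9067 = 15.6495
μ ≥ (11.2 + 15.6495)/2 = 13.4247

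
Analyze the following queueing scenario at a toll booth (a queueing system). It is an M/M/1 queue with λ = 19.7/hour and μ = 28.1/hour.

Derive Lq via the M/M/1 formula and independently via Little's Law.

Method 1 (direct): Lq = λ²/(μ(μ-λ)) = 388.09/(28.1 × 8.40) = 1.6442

Method 2 (Little's Law):
W = 1/(μ-λ) = 1/8.40 = 0.11905
Wq = W - 1/μ = 0.11905 - 0.035587 = 0.08346
Lq = λWq = 19.7 × 0.08346 = 1.6442 ✔ (matches Method 1)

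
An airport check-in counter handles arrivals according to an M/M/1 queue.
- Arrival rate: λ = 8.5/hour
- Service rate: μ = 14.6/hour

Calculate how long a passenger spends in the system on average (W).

First, compute utilization: ρ = λ/μ = 8.5/14.6 = 0.5822
For M/M/1: W = 1/(μ-λ)
W = 1/(14.6-8.5) = 1/6.10
W = 0.1639 hours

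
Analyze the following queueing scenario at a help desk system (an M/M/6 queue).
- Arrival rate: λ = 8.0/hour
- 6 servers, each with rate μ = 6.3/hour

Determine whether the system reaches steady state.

Stability requires ρ = λ/(cμ) < 1
ρ = 8.0/(6 × 6.3) = 8.0/37.80 = 0.2116
Since 0.2116 < 1, the system is STABLE.
The servers are busy 21.16% of the time.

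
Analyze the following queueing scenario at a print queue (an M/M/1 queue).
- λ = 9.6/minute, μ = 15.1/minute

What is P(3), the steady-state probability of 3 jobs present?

ρ = λ/μ = 9.6/15.1 = 0.63576
P(n) = (1-ρ)ρⁿ
P(3) = (1-0.63576) × 0.63576^3
P(3) = 0.3642 × 0.2570
P(3) = 0.09360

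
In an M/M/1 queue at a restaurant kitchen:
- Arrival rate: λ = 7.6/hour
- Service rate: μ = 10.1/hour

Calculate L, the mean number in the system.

ρ = λ/μ = 7.6/10.1 = 0.7525
For M/M/1: L = λ/(μ-λ)
L = 7.6/(10.1-7.6) = 7.6/2.50
L = 3.0400 orders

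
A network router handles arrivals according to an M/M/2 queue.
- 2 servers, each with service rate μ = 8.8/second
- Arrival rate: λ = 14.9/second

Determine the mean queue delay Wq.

Traffic intensity: ρ = λ/(cμ) = 14.9/(2×8.8) = 0.8466
Since ρ = 0.8466 < 1, system is stable.
Offered load a = λ/μ = cρ = 14.9/8.8 = 1.6932
P₀ = [ Σₙ₌₀^1 aⁿ/n! + a^2/(2!(1-ρ)) ]⁻¹
Σ = a^0/0! + a^1/1! = 1.0000 + 1.6932 = 2.6932
a^2/(2!(1-ρ)) = 2.8669/(2 × 0.15341) = 9.3439
P₀ = 1/(2.6932 + 9.3439) = 0.08308
Lq = P₀·a^2·ρ / (2!(1-ρ)²) = 0.0830769 × 2.86686 × 0.846591 / (2 × 0.0235343) = 4.2838
Wq = Lq/λ = 4.2838/14.9 = 0.2875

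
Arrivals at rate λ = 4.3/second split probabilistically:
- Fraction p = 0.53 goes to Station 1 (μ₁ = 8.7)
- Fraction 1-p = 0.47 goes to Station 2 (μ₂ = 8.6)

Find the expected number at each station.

Effective rates: λ₁ = 4.3×0.53 = 2.279, λ₂ = 4.3×0.47 = 2.021
Station 1: ρ₁ = 2.279/8.7 = 0.26195, L₁ = ρ₁/(1-ρ₁) = 0.26195/(1-0.26195) = 0.3549
Station 2: ρ₂ = 2.021/8.6 = 0.2350, L₂ = ρ₂/(1-ρ₂) = 0.2350/(1-0.2350) = 0.3072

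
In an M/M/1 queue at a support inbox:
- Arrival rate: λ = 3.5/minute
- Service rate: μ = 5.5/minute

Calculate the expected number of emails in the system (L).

ρ = λ/μ = 3.5/5.5 = 0.6364
For M/M/1: L = λ/(μ-λ)
L = 3.5/(5.5-3.5) = 3.5/2.00
L = 1.7500 emails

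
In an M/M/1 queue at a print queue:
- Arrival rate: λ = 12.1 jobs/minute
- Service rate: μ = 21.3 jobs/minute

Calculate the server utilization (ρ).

Server utilization: ρ = λ/μ
ρ = 12.1/21.3 = 0.5681
The server is busy 56.81% of the time.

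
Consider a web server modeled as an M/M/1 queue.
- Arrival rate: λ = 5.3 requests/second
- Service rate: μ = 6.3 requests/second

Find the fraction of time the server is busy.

Server utilization: ρ = λ/μ
ρ = 5.3/6.3 = 0.8413
The server is busy 84.13% of the time.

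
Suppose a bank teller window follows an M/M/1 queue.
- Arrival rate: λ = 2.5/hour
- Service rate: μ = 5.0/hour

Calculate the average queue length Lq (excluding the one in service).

ρ = λ/μ = 2.5/5.0 = 0.5000
For M/M/1: Lq = λ²/(μ(μ-λ))
Lq = 6.25/(5.0 × 2.50)
Lq = 0.5000 transactions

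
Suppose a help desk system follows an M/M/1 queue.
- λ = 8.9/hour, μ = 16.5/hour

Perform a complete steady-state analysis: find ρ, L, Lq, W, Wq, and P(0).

Step 1: ρ = λ/μ = 8.9/16.5 = 0.5394
Step 2: L = λ/(μ-λ) = 8.9/7.60 = 1.1711
Step 3: Lq = λ²/(μ(μ-λ)) = 79.21/(16.5×7.60) = 0.6317
Step 4: W = 1/(μ-λ) = 1/7.60 = 0.13158
Step 5: Wq = λ/(μ(μ-λ)) = 8.9/(16.5×7.60) = 0.07097
Step 6: P(0) = 1-ρ = 0.4606
Verify: L = λW = 8.9×0.13158 = 1.1711 ✔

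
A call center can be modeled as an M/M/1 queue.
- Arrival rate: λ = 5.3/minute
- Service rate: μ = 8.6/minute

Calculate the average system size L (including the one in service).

ρ = λ/μ = 5.3/8.6 = 0.6163
For M/M/1: L = λ/(μ-λ)
L = 5.3/(8.6-5.3) = 5.3/3.30
L = 1.6061 calls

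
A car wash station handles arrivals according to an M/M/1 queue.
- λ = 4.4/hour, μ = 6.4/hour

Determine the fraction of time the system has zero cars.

ρ = λ/μ = 4.4/6.4 = 0.6875
P(0) = 1 - ρ = 1 - 0.6875 = 0.3125
The server is idle 31.25% of the time.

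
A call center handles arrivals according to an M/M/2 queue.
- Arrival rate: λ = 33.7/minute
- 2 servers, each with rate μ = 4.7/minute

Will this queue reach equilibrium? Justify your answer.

Stability requires ρ = λ/(cμ) < 1
ρ = 33.7/(2 × 4.7) = 33.7/9.40 = 3.5851
Since 3.5851 ≥ 1, the system is UNSTABLE.
Need c > λ/μ = 33.7/4.7 = 7.17.
Minimum servers needed: c = 8.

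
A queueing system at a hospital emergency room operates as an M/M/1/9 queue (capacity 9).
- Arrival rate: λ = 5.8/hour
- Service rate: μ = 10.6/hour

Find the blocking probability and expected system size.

ρ = λ/μ = 5.8/10.6 = 0.54717
P₀ = (1-ρ)/(1-ρ^(K+1)) = (1-0.54717)/(1-0.54717^10) = 0.4528/0.9976 = 0.4539
P_K = P₀×ρ^K = 0.45392 × 0.54717^9 = 0.45392 × 0.0043964 = 0.001996
Blocking probability P_9 = 0.001996 (0.20%)
L = ρ[1 - (K+1)ρ^K + Kρ^(K+1)] / [(1-ρ)(1-ρ^(K+1))]
L = 0.54717 × (1 - 10×0.004396 + 9×0.002406) / ((1 - 0.54717) × (1 - 0.002406)) = 1.1842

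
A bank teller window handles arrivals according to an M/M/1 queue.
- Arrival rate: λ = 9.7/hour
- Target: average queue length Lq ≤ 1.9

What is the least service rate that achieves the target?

For M/M/1: Lq = λ²/(μ(μ-λ))
Need Lq ≤ 1.9, i.e. μ(μ-λ) ≥ λ²/1.9
μ² - 9.7μ - 94.09/1.9 ≥ 0  →  μ² - 9.7μ - 49.52105 ≥ 0
Quadratic formula (positive root): μ = [λ + √(λ² + 4×49.52105)]/2
Discriminant: 94.09 + 4×49.52105 = 292.1742, √292.1742 = 17.093104
μ ≥ (9.7 + 17.093104)/2 = 13.3966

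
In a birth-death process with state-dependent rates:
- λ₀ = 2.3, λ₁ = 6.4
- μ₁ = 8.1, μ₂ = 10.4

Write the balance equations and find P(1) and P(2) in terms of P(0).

Balance equations:
State 0: λ₀P₀ = μ₁P₁ → P₁ = (λ₀/μ₁)P₀ = (2.3/8.1)P₀ = 0.2840P₀
State 1: P₂ = (λ₀λ₁)/(μ₁μ₂)P₀ = (2.3×6.4)/(8.1×10.4)P₀ = 0.1747P₀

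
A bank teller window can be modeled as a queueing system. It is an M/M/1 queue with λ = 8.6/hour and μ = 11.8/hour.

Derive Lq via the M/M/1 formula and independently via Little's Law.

Method 1 (direct): Lq = λ²/(μ(μ-λ)) = 73.96/(11.8 × 3.20) = 1.9587

Method 2 (Little's Law):
W = 1/(μ-λ) = 1/3.20 = 0.3125
Wq = W - 1/μ = 0.3125 - 0.08475 = 0.22775
Lq = λWq = 8.6 × 0.22775 = 1.9587 ✔ (matches Method 1)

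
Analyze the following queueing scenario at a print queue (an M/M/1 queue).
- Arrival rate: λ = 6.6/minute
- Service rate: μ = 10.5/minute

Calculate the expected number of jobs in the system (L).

ρ = λ/μ = 6.6/10.5 = 0.6286
For M/M/1: L = λ/(μ-λ)
L = 6.6/(10.5-6.6) = 6.6/3.90
L = 1.6923 jobs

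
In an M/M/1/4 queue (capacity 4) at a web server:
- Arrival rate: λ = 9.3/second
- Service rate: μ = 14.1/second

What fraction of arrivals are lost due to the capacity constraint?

ρ = λ/μ = 9.3/14.1 = 0.65957
P₀ = (1-ρ)/(1-ρ^(K+1)) = (1-0.65957)/(1-0.65957^5) = 0.34043/0.87517 = 0.3890
P_K = P₀×ρ^K = 0.38899 × 0.65957^4 = 0.38899 × 0.18925 = 0.07362
Blocking probability = 7.36%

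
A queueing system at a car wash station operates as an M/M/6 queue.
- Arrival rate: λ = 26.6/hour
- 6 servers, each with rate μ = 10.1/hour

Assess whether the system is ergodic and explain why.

Stability requires ρ = λ/(cμ) < 1
ρ = 26.6/(6 × 10.1) = 26.6/60.60 = 0.4389
Since 0.4389 < 1, the system is STABLE.
The servers are busy 43.89% of the time.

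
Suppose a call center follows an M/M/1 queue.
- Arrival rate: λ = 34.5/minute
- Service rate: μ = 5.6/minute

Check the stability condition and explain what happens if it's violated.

Stability requires ρ = λ/(cμ) < 1
ρ = 34.5/(1 × 5.6) = 34.5/5.60 = 6.1607
Since 6.1607 ≥ 1, the system is UNSTABLE.
Queue grows without bound. Need μ > λ = 34.5.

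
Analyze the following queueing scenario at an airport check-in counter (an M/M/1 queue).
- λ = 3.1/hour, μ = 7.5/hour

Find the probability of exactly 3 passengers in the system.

ρ = λ/μ = 3.1/7.5 = 0.41333
P(n) = (1-ρ)ρⁿ
P(3) = (1-0.41333) × 0.41333^3
P(3) = 0.5867 × 0.07061
P(3) = 0.04143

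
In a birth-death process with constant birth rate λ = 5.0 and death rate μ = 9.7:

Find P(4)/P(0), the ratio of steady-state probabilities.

For constant rates: P(n)/P(0) = (λ/μ)^n
P(4)/P(0) = (5.0/9.7)^4 = 0.51546^4 = 0.07060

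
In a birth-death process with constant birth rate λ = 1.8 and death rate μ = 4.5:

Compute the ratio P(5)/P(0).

For constant rates: P(n)/P(0) = (λ/μ)^n
P(5)/P(0) = (1.8/4.5)^5 = 0.4000^5 = 0.01024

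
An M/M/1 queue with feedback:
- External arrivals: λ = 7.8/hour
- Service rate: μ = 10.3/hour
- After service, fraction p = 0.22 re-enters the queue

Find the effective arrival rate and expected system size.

Effective arrival rate: λ_eff = λ/(1-p) = 7.8/(1-0.22) = 7.8/0.78 = 10.0000
ρ = λ_eff/μ = 10.0000/10.3 = 0.9708738
L = ρ/(1-ρ) = 0.9708738/(1-0.9708738) = 33.3333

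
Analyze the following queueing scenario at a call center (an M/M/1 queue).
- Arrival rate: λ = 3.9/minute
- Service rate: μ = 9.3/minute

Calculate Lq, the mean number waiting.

ρ = λ/μ = 3.9/9.3 = 0.4194
For M/M/1: Lq = λ²/(μ(μ-λ))
Lq = 15.21/(9.3 × 5.40)
Lq = 0.3029 calls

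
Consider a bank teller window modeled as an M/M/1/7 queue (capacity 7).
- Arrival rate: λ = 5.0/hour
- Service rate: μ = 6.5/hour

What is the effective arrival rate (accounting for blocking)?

ρ = λ/μ = 5.0/6.5 = 0.76923
P₀ = (1-ρ)/(1-ρ^(K+1)) = (1-0.76923)/(1-0.76923^8) = 0.2308/0.8774 = 0.2630
P_K = P₀×ρ^K = 0.2630 × 0.76923^7 = 0.2630 × 0.1594 = 0.04192
λ_eff = λ(1-P_K) = 5.0 × (1 - 0.04192) = 5.0 × 0.95808 = 4.7904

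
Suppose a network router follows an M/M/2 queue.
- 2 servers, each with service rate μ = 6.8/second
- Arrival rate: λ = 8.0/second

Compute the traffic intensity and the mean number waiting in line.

Traffic intensity: ρ = λ/(cμ) = 8.0/(2×6.8) = 0.5882
Since ρ = 0.5882 < 1, system is stable.
Offered load a = λ/μ = cρ = 8.0/6.8 = 1.1765
P₀ = [ Σₙ₌₀^1 aⁿ/n! + a^2/(2!(1-ρ)) ]⁻¹
Σ = a^0/0! + a^1/1! = 1.0000 + 1.1765 = 2.1765
a^2/(2!(1-ρ)) = 1.3841/(2 × 0.41176) = 1.6807
P₀ = 1/(2.1765 + 1.6807) = 0.2593
Lq = P₀·a^2·ρ / (2!(1-ρ)²) = 0.25926 × 1.3841 × 0.58824 / (2 × 0.16955) = 0.6225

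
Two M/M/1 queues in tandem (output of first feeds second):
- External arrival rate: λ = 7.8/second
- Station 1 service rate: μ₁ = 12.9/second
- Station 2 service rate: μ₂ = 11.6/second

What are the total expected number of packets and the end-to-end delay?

By Jackson's theorem, each station behaves as independent M/M/1.
Station 1: ρ₁ = 7.8/12.9 = 0.6047, L₁ = ρ₁/(1-ρ₁) = λ/(μ₁-λ) = 7.8/5.10 = 1.5294
Station 2: ρ₂ = 7.8/11.6 = 0.6724, L₂ = ρ₂/(1-ρ₂) = λ/(μ₂-λ) = 7.8/3.80 = 2.0526
Total: L = L₁ + L₂ = 1.5294 + 2.0526 = 3.5820
W = L/λ = 3.5820/7.8 = 0.4592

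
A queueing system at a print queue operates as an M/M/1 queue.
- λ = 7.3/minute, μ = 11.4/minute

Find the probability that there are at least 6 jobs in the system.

ρ = λ/μ = 7.3/11.4 = 0.64035
P(N ≥ n) = ρⁿ
P(N ≥ 6) = 0.64035^6
P(N ≥ 6) = 0.06895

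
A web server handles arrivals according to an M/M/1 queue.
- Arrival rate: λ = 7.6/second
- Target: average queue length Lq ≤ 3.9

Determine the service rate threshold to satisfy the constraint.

For M/M/1: Lq = λ²/(μ(μ-λ))
Need Lq ≤ 3.9, i.e. μ(μ-λ) ≥ λ²/3.9
μ² - 7.6μ - 57.76/3.9 ≥ 0  →  μ² - 7.6μ - 14.8102564 ≥ 0
Quadratic formula (positive root): μ = [λ + √(λ² + 4×14.8102564)]/2
Discriminant: 57.76 + 4×14.8102564 = 117.00103, √117.00103 = 10.816701
μ ≥ (7.6 + 10.816701)/2 = 9.2084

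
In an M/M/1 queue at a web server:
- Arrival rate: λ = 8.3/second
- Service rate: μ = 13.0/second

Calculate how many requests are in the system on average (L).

ρ = λ/μ = 8.3/13.0 = 0.6385
For M/M/1: L = λ/(μ-λ)
L = 8.3/(13.0-8.3) = 8.3/4.70
L = 1.7660 requests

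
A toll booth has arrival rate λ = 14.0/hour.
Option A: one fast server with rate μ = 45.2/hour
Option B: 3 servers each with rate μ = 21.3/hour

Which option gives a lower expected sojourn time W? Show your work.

Option A: single server μ = 45.2 (M/M/1)
  ρ_A = 14.0/45.2 = 0.3097
  W_A = 1/(μ-λ) = 1/(45.2-14.0) = 1/31.20 = 0.03205

Option B: 3 servers μ = 21.3 (M/M/3)
  ρ_B = λ/(cμ) = 14.0/(3×21.3) = 0.2191
  Offered load a = λ/μ = cρ = 14.0/21.3 = 0.6573
  P₀ = [ Σₙ₌₀^2 aⁿ/n! + a^3/(3!(1-ρ)) ]⁻¹
  Σ = a^0/0! + a^1/1! + a^2/2! = 1.0000 + 0.6573 + 0.2160 = 1.8733
  a^3/(3!(1-ρ)) = 0.28395/(6 × 0.78091) = 0.06060
  P₀ = 1/(1.8733 + 0.06060) = 0.5171
  Lq = P₀·a^3·ρ / (3!(1-ρ)²) = 0.51709 × 0.28395 × 0.21909 / (6 × 0.60982) = 0.008792
  Wq_B = Lq/λ = 0.008792/14.0 = 0.0006280
  W_B = Wq_B + 1/μ = 0.0006280 + 0.04695 = 0.04758

Since W_A = 0.03205 < W_B = 0.04758, Option A (single fast server) has the shorter time in system.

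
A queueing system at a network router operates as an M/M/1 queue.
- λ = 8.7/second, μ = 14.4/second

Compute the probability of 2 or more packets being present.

ρ = λ/μ = 8.7/14.4 = 0.60417
P(N ≥ n) = ρⁿ
P(N ≥ 2) = 0.60417^2
P(N ≥ 2) = 0.3650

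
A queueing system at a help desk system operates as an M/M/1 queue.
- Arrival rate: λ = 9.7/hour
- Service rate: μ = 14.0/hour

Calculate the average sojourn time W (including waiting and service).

First, compute utilization: ρ = λ/μ = 9.7/14.0 = 0.6929
For M/M/1: W = 1/(μ-λ)
W = 1/(14.0-9.7) = 1/4.30
W = 0.2326 hours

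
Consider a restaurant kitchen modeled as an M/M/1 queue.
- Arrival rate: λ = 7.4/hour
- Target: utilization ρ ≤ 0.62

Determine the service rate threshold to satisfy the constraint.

ρ = λ/μ, so μ = λ/ρ
μ ≥ 7.4/0.62 = 11.9355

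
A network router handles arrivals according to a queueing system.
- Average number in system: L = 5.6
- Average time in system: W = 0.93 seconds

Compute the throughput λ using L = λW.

Little's Law: L = λW, so λ = L/W
λ = 5.6/0.93 = 6.0215 packets/second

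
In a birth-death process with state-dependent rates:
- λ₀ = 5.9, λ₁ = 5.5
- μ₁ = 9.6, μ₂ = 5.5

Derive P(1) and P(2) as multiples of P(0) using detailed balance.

Balance equations:
State 0: λ₀P₀ = μ₁P₁ → P₁ = (λ₀/μ₁)P₀ = (5.9/9.6)P₀ = 0.6146P₀
State 1: P₂ = (λ₀λ₁)/(μ₁μ₂)P₀ = (5.9×5.5)/(9.6×5.5)P₀ = 0.6146P₀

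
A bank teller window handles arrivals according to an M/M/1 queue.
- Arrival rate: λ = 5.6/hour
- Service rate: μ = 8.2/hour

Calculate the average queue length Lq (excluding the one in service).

ρ = λ/μ = 5.6/8.2 = 0.6829
For M/M/1: Lq = λ²/(μ(μ-λ))
Lq = 31.36/(8.2 × 2.60)
Lq = 1.4709 transactions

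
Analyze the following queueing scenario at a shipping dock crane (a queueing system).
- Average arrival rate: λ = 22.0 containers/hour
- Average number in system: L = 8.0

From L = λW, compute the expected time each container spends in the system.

Little's Law: L = λW, so W = L/λ
W = 8.0/22.0 = 0.3636 hours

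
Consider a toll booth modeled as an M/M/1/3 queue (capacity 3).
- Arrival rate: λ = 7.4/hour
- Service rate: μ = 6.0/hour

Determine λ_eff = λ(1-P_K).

ρ = λ/μ = 7.4/6.0 = 1.2333
P₀ = (1-ρ)/(1-ρ^(K+1)) = (1-1.2333)/(1-1.2333^4) = -0.2333/-1.3135 = 0.1776
P_K = P₀×ρ^K = 0.1776 × 1.2333^3 = 0.1776 × 1.8759 = 0.3332
λ_eff = λ(1-P_K) = 7.4 × (1 - 0.33319) = 7.4 × 0.66681 = 4.9344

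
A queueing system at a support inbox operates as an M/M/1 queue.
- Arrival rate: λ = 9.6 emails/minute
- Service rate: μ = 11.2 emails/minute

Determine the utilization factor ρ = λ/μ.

Server utilization: ρ = λ/μ
ρ = 9.6/11.2 = 0.8571
The server is busy 85.71% of the time.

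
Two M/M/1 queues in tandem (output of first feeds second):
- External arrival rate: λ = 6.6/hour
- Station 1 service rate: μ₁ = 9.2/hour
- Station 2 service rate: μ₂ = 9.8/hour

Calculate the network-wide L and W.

By Jackson's theorem, each station behaves as independent M/M/1.
Station 1: ρ₁ = 6.6/9.2 = 0.7174, L₁ = ρ₁/(1-ρ₁) = λ/(μ₁-λ) = 6.6/2.60 = 2.5385
Station 2: ρ₂ = 6.6/9.8 = 0.6735, L₂ = ρ₂/(1-ρ₂) = λ/(μ₂-λ) = 6.6/3.20 = 2.0625
Total: L = L₁ + L₂ = 2.5385 + 2.0625 = 4.6010
W = L/λ = 4.6010/6.6 = 0.6971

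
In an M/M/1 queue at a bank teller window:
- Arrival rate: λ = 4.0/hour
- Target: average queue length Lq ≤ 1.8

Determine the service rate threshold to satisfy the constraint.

For M/M/1: Lq = λ²/(μ(μ-λ))
Need Lq ≤ 1.8, i.e. μ(μ-λ) ≥ λ²/1.8
μ² - 4.0μ - 16.00/1.8 ≥ 0  →  μ² - 4.0μ - 8.8889 ≥ 0
Quadratic formula (positive root): μ = [λ + √(λ² + 4×8.8889)]/2
Discriminant: 16.00 + 4×8.8889 = 51.5556, √51.5556 = 7.1802
μ ≥ (4.0 + 7.1802)/2 = 5.5901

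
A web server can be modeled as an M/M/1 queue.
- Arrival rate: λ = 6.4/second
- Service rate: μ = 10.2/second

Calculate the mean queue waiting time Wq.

First, compute utilization: ρ = λ/μ = 6.4/10.2 = 0.6275
For M/M/1: Wq = λ/(μ(μ-λ))
Wq = 6.4/(10.2 × (10.2-6.4))
Wq = 6.4/(10.2 × 3.80)
Wq = 0.1651 seconds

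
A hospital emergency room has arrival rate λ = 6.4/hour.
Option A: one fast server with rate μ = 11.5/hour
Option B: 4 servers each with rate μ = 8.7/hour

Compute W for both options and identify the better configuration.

Option A: single server μ = 11.5 (M/M/1)
  ρ_A = 6.4/11.5 = 0.5565
  W_A = 1/(μ-λ) = 1/(11.5-6.4) = 1/5.10 = 0.1961

Option B: 4 servers μ = 8.7 (M/M/4)
  ρ_B = λ/(cμ) = 6.4/(4×8.7) = 0.1839
  Offered load a = λ/μ = cρ = 6.4/8.7 = 0.7356
  P₀ = [ Σₙ₌₀^3 aⁿ/n! + a^4/(4!(1-ρ)) ]⁻¹
  Σ = a^0/0! + a^1/1! + a^2/2! + a^3/3! = 1.0000 + 0.7356 + 0.2706 + 0.06635 = 2.0726
  a^4/(4!(1-ρ)) = 0.2928/(24 × 0.8161) = 0.01495
  P₀ = 1/(2.0726 + 0.01495) = 0.4790
  Lq = P₀·a^4·ρ / (4!(1-ρ)²) = 0.4790 × 0.2928 × 0.1839 / (24 × 0.6660) = 0.001614
  Wq_B = Lq/λ = 0.001614/6.4 = 0.0002522
  W_B = Wq_B + 1/μ = 0.0002522 + 0.1149 = 0.1152

Since W_B = 0.1152 < W_A = 0.1961, Option B (multiple servers) has the shorter time in system.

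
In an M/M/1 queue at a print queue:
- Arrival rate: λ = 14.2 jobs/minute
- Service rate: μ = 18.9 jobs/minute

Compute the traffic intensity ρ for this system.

Server utilization: ρ = λ/μ
ρ = 14.2/18.9 = 0.7513
The server is busy 75.13% of the time.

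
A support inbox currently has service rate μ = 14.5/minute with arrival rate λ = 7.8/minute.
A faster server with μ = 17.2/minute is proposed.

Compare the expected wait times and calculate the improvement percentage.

System 1: ρ₁ = 7.8/14.5 = 0.5379, W₁ = 1/(14.5-7.8) = 0.14925
System 2: ρ₂ = 7.8/17.2 = 0.4535, W₂ = 1/(17.2-7.8) = 0.10638
Improvement: (W₁-W₂)/W₁ = (0.14925-0.10638)/0.14925 = 28.72%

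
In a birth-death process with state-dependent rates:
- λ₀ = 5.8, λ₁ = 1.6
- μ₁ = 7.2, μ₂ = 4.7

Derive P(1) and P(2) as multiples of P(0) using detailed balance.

Balance equations:
State 0: λ₀P₀ = μ₁P₁ → P₁ = (λ₀/μ₁)P₀ = (5.8/7.2)P₀ = 0.8056P₀
State 1: P₂ = (λ₀λ₁)/(μ₁μ₂)P₀ = (5.8×1.6)/(7.2×4.7)P₀ = 0.2742P₀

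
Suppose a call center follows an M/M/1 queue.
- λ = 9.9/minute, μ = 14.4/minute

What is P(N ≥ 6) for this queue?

ρ = λ/μ = 9.9/14.4 = 0.6875
P(N ≥ n) = ρⁿ
P(N ≥ 6) = 0.6875^6
P(N ≥ 6) = 0.1056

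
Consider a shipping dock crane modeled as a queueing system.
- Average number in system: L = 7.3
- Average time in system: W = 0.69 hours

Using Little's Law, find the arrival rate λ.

Little's Law: L = λW, so λ = L/W
λ = 7.3/0.69 = 10.5797 containers/hour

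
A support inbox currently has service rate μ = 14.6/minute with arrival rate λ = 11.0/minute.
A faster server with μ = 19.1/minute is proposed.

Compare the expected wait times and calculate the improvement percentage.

System 1: ρ₁ = 11.0/14.6 = 0.7534, W₁ = 1/(14.6-11.0) = 0.277778
System 2: ρ₂ = 11.0/19.1 = 0.5759, W₂ = 1/(19.1-11.0) = 0.123457
Improvement: (W₁-W₂)/W₁ = (0.277778-0.123457)/0.277778 = 55.56%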